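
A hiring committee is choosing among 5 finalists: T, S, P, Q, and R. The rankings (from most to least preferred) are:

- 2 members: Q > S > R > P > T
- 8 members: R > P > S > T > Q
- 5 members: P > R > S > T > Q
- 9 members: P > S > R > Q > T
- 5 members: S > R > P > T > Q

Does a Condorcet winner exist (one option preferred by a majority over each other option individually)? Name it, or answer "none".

none

Checking pairwise contests:
S beats T 29–0.
P beats S 22–7.
R beats P 15–14.
T beats Q 18–11.
S beats R 16–13.
Every option loses at least one head-to-head, so there is no Condorcet winner.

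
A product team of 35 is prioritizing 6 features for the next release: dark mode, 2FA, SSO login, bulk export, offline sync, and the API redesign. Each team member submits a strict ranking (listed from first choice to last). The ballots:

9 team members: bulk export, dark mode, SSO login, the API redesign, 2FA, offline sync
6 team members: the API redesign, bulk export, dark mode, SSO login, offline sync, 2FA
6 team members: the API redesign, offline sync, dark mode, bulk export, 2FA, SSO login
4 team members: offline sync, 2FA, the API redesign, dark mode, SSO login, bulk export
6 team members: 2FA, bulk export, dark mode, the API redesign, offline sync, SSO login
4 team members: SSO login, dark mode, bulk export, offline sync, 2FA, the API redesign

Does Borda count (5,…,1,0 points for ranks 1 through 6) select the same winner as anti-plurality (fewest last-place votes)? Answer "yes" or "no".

no

Borda — scores: dark mode 114, 2FA 65, SSO login 63, bulk export 117, offline sync 64, the API redesign 102. Winner: bulk export.
Anti-plurality — last-place votes: dark mode 0, 2FA 6, SSO login 12, bulk export 4, offline sync 9, the API redesign 4. Winner: dark mode.
The two methods disagree.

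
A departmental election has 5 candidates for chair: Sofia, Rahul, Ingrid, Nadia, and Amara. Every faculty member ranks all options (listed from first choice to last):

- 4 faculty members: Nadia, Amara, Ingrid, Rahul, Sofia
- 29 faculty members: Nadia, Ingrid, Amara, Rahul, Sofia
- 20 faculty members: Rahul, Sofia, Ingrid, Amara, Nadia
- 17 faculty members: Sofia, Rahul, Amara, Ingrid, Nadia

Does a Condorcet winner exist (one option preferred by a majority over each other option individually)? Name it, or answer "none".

Rahul

Rahul vs Sofia: 53–17 for Rahul.
Rahul vs Ingrid: 37–33 for Rahul.
Rahul vs Nadia: 37–33 for Rahul.
Rahul vs Amara: 37–33 for Rahul.
Rahul beats every other option head-to-head.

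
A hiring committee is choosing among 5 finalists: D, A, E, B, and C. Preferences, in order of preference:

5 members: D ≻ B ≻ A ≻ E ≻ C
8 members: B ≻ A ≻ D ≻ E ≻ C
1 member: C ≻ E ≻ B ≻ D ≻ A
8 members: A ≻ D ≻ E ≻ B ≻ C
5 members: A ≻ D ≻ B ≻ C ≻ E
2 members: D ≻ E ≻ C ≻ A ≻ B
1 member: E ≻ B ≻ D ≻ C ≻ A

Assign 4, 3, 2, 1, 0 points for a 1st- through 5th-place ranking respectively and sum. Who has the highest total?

D: 5·4 + 8·2 + 1·1 + 8·3 + 5·3 + 2·4 + 1·2 = 86
A: 5·2 + 8·3 + 1·0 + 8·4 + 5·4 + 2·1 + 1·0 = 88
E: 5·1 + 8·1 + 1·3 + 8·2 + 5·0 + 2·3 + 1·4 = 42
B: 5·3 + 8·4 + 1·2 + 8·1 + 5·2 + 2·0 + 1·3 = 70
C: 5·0 + 8·0 + 1·4 + 8·0 + 5·1 + 2·2 + 1·1 = 14
A has the highest Borda score (88).

A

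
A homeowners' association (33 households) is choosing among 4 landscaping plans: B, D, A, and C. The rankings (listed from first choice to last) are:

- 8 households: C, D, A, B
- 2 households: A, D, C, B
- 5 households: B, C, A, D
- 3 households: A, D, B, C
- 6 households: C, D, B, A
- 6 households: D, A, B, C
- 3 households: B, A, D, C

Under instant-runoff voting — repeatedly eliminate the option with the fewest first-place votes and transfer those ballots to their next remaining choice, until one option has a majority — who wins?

Round 1: B 8, D 6, A 5, C 14. Eliminate A.
Round 2: B 8, D 11, C 14. Eliminate B.
Round 3: D 14, C 19. C has a majority.

C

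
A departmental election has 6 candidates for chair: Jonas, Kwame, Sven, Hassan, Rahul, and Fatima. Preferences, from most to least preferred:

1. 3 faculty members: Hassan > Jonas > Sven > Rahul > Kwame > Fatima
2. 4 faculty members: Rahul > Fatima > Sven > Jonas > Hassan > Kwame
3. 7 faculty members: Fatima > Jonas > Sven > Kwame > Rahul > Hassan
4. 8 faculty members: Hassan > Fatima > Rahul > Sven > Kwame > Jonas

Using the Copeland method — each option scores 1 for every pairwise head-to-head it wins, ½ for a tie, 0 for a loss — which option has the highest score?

Jonas: beats Kwame; ties Hassan; loses to Sven, Rahul, and Fatima → score 1.5.
Kwame: loses to Jonas, Sven, Hassan, Rahul, and Fatima → score 0.
Sven: beats Jonas and Kwame; ties Hassan; loses to Rahul and Fatima → score 2.5.
Hassan: beats Kwame; ties Jonas, Sven, Rahul, and Fatima → score 3.
Rahul: beats Jonas, Kwame, and Sven; ties Hassan; loses to Fatima → score 3.5.
Fatima: beats Jonas, Kwame, Sven, and Rahul; ties Hassan → score 4.5.
Fatima has the best pairwise record.

Fatima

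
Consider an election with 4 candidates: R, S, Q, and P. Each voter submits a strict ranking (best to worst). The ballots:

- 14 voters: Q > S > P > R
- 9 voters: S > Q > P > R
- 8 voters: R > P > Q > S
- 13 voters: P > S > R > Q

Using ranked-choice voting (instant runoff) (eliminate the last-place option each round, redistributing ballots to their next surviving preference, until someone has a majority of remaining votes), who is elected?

Round 1: R 8, S 9, Q 14, P 13. Eliminate R.
Round 2: S 9, Q 14, P 21. Eliminate S.
Round 3: Q 23, P 21. Q has a majority.

Q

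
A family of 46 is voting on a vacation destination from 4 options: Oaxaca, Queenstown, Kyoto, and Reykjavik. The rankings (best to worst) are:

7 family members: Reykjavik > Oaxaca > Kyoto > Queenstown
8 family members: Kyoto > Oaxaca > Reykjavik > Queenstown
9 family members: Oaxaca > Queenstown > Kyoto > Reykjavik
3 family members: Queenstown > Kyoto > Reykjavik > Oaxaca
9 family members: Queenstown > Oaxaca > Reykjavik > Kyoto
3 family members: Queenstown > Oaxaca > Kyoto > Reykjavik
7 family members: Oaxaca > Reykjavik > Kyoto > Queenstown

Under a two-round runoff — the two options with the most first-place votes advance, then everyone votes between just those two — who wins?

Round 1 first-place votes: Oaxaca 16, Queenstown 15, Kyoto 8, Reykjavik 7.
Oaxaca and Queenstown advance.
Runoff: Oaxaca is preferred to Queenstown by 31 voters; Queenstown by 15.
Oaxaca wins the runoff.

Oaxaca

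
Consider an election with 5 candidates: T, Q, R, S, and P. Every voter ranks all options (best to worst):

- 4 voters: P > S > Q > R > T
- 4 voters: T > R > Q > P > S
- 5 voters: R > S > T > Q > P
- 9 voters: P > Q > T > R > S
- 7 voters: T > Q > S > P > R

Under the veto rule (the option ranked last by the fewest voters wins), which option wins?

Last-place votes: T 4, Q 0, R 7, S 13, P 5.
Q is ranked last by the fewest voters, so Q wins.

Q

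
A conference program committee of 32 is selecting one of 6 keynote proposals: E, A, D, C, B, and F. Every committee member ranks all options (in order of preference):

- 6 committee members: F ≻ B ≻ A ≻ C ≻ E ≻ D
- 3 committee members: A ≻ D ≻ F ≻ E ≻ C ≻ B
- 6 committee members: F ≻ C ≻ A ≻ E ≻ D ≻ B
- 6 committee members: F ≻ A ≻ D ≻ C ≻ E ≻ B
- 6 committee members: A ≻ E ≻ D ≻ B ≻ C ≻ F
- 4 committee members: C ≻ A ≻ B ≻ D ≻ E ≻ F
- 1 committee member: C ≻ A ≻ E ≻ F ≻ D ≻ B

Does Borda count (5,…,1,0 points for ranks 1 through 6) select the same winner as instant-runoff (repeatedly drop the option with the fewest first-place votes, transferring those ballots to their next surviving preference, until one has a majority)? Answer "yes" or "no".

no

Borda — scores: E 61, A 125, D 63, C 82, B 48, F 101. Winner: A.
Instant-runoff — R1 E 0, A 9, D 0, C 5, B 0, F 18 (F winner). Winner: F.
The two methods disagree.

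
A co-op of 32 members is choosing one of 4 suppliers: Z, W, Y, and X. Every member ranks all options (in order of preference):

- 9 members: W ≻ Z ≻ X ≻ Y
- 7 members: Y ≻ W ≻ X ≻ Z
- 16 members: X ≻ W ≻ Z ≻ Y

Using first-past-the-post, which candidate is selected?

First-place votes: Z 0, W 9, Y 7, X 16.
X has the most first-place votes.

X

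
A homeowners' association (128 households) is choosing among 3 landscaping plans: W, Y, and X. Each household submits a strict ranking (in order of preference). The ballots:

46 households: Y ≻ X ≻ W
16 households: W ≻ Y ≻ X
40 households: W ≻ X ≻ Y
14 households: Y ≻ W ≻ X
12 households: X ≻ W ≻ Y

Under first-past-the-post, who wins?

First-place votes: W 56, Y 60, X 12.
Y has the most first-place votes.

Y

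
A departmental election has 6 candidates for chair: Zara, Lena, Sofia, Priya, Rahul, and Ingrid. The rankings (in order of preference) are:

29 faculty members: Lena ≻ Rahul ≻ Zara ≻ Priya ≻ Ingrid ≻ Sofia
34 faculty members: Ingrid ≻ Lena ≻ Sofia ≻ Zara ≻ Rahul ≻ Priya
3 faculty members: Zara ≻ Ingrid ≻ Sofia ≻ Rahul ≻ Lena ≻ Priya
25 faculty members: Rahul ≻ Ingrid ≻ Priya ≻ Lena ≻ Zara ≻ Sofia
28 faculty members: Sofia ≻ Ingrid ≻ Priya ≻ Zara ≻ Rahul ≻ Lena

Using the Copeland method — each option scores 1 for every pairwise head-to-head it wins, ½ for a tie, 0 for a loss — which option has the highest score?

Zara: beats Priya and Rahul; loses to Lena, Sofia, and Ingrid → score 2.
Lena: beats Zara, Sofia, Priya, and Rahul; loses to Ingrid → score 4.
Sofia: beats Zara, Priya, and Rahul; loses to Lena and Ingrid → score 3.
Priya: loses to Zara, Lena, Sofia, Rahul, and Ingrid → score 0.
Rahul: beats Priya; loses to Zara, Lena, Sofia, and Ingrid → score 1.
Ingrid: beats Zara, Lena, Sofia, Priya, and Rahul → score 5.
Ingrid has the best pairwise record.

Ingrid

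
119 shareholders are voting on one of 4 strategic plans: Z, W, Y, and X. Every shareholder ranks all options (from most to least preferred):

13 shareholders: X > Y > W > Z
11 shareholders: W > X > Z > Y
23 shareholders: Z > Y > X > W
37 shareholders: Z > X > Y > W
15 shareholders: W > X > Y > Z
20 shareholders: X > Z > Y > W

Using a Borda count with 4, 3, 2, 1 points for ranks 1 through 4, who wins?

Z: 13·1 + 11·2 + 23·4 + 37·4 + 15·1 + 20·3 = 350
W: 13·2 + 11·4 + 23·1 + 37·1 + 15·4 + 20·1 = 210
Y: 13·3 + 11·1 + 23·3 + 37·2 + 15·2 + 20·2 = 263
X: 13·4 + 11·3 + 23·2 + 37·3 + 15·3 + 20·4 = 367
X has the highest Borda score (367).

X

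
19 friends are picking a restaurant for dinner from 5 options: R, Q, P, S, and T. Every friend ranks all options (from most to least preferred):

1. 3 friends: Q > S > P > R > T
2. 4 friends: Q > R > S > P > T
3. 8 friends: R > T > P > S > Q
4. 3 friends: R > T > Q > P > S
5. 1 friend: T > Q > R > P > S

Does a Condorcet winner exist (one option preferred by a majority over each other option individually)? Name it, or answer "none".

R

R vs Q: 11–8 for R.
R vs P: 16–3 for R.
R vs S: 16–3 for R.
R vs T: 18–1 for R.
R beats every other option head-to-head.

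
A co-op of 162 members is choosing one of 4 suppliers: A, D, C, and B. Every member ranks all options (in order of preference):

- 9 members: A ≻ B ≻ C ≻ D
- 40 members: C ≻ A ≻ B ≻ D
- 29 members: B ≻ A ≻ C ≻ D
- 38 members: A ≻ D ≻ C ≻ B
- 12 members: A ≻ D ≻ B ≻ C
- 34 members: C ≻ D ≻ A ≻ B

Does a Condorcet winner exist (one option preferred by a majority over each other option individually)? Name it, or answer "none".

A

A vs D: 128–34 for A.
A vs C: 88–74 for A.
A vs B: 133–29 for A.
A beats every other option head-to-head.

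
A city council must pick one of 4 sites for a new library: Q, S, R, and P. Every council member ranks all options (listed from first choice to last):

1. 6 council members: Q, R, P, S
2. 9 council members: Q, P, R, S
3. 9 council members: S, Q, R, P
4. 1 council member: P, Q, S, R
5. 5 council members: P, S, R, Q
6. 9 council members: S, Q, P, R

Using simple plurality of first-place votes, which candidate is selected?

First-place votes: Q 15, S 18, R 0, P 6.
S has the most first-place votes.

S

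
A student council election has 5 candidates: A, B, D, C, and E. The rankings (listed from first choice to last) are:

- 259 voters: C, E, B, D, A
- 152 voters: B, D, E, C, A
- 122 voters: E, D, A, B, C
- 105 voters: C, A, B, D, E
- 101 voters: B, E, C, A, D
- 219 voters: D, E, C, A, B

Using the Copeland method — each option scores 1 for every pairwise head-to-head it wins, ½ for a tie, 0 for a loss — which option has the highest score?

E

A: loses to B, D, C, and E → score 0.
B: beats A and D; loses to C and E → score 2.
D: beats A and C; loses to B and E → score 2.
C: beats A and B; loses to D and E → score 2.
E: beats A, B, D, and C → score 4.
E has the best pairwise record.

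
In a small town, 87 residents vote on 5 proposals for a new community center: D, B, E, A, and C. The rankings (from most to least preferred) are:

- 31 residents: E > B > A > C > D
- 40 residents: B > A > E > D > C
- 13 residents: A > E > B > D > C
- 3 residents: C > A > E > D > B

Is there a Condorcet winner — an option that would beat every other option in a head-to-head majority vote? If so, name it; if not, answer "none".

none

Checking pairwise contests:
B beats D 84–3.
E beats B 47–40.
A beats E 56–31.
B beats A 71–16.
D beats C 53–34.
Every option loses at least one head-to-head, so there is no Condorcet winner.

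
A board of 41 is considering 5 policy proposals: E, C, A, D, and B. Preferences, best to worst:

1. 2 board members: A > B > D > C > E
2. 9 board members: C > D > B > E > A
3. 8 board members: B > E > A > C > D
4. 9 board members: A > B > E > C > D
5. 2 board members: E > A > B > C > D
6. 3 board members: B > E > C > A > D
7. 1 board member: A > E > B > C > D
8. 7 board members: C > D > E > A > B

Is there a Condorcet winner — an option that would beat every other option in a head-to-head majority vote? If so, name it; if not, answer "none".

none

Checking pairwise contests:
B beats E 31–10.
E beats C 23–18.
E beats A 29–12.
E beats D 23–18.
A beats B 21–20.
Every option loses at least one head-to-head, so there is no Condorcet winner.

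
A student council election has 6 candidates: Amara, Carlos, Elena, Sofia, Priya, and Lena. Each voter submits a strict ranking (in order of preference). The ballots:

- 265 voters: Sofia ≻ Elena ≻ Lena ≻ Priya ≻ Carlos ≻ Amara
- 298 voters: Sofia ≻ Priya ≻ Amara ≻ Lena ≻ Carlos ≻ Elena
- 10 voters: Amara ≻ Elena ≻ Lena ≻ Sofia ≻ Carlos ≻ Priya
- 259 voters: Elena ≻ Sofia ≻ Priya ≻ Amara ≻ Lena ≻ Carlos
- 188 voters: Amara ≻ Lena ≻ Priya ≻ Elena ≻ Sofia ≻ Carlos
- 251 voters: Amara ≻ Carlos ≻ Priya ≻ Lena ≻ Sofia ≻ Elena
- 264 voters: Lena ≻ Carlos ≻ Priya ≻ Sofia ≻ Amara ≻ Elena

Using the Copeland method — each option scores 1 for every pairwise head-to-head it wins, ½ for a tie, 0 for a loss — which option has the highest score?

Sofia

Amara: beats Carlos, Elena, and Lena; loses to Sofia and Priya → score 3.
Carlos: beats Elena; loses to Amara, Sofia, Priya, and Lena → score 1.
Elena: loses to Amara, Carlos, Sofia, Priya, and Lena → score 0.
Sofia: beats Amara, Carlos, Elena, Priya, and Lena → score 5.
Priya: beats Amara, Carlos, Elena, and Lena; loses to Sofia → score 4.
Lena: beats Carlos and Elena; loses to Amara, Sofia, and Priya → score 2.
Sofia has the best pairwise record.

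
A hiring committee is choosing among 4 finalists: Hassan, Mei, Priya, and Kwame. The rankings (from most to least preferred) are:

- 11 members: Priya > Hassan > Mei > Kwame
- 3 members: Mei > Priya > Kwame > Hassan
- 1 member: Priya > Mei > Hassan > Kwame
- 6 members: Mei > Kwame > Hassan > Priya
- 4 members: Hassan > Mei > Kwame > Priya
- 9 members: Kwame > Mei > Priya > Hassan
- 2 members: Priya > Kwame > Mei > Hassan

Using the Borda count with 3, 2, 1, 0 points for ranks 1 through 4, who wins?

Mei

Hassan: 11·2 + 3·0 + 1·1 + 6·1 + 4·3 + 9·0 + 2·0 = 41
Mei: 11·1 + 3·3 + 1·2 + 6·3 + 4·2 + 9·2 + 2·1 = 68
Priya: 11·3 + 3·2 + 1·3 + 6·0 + 4·0 + 9·1 + 2·3 = 57
Kwame: 11·0 + 3·1 + 1·0 + 6·2 + 4·1 + 9·3 + 2·2 = 50
Mei has the highest Borda score (68).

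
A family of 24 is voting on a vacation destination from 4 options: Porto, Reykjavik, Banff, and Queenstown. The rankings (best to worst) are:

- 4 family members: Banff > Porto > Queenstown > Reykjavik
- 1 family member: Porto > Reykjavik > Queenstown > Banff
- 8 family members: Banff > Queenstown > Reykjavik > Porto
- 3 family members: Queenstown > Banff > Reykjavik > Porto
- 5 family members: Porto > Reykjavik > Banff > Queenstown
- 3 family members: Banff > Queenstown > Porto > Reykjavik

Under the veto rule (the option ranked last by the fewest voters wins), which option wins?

Banff

Last-place votes: Porto 11, Reykjavik 7, Banff 1, Queenstown 5.
Banff is ranked last by the fewest voters, so Banff wins.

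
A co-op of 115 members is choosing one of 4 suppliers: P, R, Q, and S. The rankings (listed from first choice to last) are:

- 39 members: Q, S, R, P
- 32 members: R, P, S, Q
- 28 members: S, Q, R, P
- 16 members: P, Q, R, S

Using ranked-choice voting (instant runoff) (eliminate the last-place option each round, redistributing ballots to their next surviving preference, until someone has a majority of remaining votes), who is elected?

Q

Round 1: P 16, R 32, Q 39, S 28. Eliminate P.
Round 2: R 32, Q 55, S 28. Eliminate S.
Round 3: R 32, Q 83. Q has a majority.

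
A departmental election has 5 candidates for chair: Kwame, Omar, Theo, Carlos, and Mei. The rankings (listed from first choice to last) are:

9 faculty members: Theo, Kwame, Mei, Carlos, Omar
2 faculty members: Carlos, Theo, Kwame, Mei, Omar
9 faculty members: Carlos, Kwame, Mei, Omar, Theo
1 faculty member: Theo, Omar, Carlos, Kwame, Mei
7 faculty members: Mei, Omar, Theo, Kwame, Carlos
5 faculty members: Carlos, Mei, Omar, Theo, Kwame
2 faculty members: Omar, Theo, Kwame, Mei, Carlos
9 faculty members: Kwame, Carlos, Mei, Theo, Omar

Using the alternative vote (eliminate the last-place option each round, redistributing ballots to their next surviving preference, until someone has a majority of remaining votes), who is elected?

Carlos

Round 1: Kwame 9, Omar 2, Theo 10, Carlos 16, Mei 7. Eliminate Omar.
Round 2: Kwame 9, Theo 12, Carlos 16, Mei 7. Eliminate Mei.
Round 3: Kwame 9, Theo 19, Carlos 16. Eliminate Kwame.
Round 4: Theo 19, Carlos 25. Carlos has a majority.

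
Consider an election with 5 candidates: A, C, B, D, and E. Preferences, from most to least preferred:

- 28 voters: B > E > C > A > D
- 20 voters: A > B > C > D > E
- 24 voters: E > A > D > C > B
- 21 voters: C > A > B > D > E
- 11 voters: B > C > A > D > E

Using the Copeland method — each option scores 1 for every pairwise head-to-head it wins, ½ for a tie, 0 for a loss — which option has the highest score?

A: beats B and D; ties E; loses to C → score 2.5.
C: beats A and D; ties E; loses to B → score 2.5.
B: beats C, D, and E; loses to A → score 3.
D: ties E; loses to A, C, and B → score 0.5.
E: ties A, C, and D; loses to B → score 1.5.
B has the best pairwise record.

B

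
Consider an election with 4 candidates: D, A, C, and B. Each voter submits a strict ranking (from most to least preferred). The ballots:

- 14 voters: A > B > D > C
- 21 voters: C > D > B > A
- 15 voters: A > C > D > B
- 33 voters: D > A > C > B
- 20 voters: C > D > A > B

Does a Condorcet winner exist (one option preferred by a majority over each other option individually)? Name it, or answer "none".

Checking pairwise contests:
C beats D 56–47.
D beats A 74–29.
A beats C 62–41.
D beats B 89–14.
Every option loses at least one head-to-head, so there is no Condorcet winner.

none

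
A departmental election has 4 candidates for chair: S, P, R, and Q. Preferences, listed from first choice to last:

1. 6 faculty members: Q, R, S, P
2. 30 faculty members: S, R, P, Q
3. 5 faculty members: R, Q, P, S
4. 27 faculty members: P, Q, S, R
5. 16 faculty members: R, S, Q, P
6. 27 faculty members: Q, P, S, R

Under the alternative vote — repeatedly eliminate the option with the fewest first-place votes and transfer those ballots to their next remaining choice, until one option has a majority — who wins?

Q

Round 1: S 30, P 27, R 21, Q 33. Eliminate R.
Round 2: S 46, P 27, Q 38. Eliminate P.
Round 3: S 46, Q 65. Q has a majority.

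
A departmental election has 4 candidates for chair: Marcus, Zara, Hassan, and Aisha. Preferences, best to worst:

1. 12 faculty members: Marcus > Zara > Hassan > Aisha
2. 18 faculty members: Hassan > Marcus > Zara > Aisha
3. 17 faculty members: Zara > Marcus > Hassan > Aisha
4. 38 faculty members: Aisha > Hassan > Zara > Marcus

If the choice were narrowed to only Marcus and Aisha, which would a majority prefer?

Marcus

Voters preferring Marcus to Aisha: 47; preferring Aisha to Marcus: 38.
Marcus wins the head-to-head.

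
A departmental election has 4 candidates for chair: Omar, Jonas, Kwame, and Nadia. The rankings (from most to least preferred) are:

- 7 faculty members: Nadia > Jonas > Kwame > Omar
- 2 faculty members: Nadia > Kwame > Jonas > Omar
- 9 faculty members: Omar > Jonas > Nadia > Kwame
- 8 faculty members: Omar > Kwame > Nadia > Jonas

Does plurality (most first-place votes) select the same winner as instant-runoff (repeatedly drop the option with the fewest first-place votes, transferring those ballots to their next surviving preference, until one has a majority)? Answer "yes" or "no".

Plurality — first-place votes: Omar 17, Jonas 0, Kwame 0, Nadia 9. Winner: Omar.
Instant-runoff — R1 Omar 17, Jonas 0, Kwame 0, Nadia 9 (Omar winner). Winner: Omar.
The two methods agree.

yes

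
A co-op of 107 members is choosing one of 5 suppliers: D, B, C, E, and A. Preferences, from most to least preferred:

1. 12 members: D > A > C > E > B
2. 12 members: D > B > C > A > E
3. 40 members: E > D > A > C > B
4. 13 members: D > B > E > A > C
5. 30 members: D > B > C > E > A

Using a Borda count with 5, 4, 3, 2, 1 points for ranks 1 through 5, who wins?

D: 12·5 + 12·5 + 40·4 + 13·5 + 30·5 = 495
B: 12·1 + 12·4 + 40·1 + 13·4 + 30·4 = 272
C: 12·3 + 12·3 + 40·2 + 13·1 + 30·3 = 255
E: 12·2 + 12·1 + 40·5 + 13·3 + 30·2 = 335
A: 12·4 + 12·2 + 40·3 + 13·2 + 30·1 = 248
D has the highest Borda score (495).

D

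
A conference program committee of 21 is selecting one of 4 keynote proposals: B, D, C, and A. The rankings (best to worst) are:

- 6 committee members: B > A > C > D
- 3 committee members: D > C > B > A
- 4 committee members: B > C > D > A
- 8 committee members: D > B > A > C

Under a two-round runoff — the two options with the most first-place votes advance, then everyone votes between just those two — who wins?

D

Round 1 first-place votes: B 10, D 11, C 0, A 0.
D and B advance.
Runoff: D is preferred to B by 11 voters; B by 10.
D wins the runoff.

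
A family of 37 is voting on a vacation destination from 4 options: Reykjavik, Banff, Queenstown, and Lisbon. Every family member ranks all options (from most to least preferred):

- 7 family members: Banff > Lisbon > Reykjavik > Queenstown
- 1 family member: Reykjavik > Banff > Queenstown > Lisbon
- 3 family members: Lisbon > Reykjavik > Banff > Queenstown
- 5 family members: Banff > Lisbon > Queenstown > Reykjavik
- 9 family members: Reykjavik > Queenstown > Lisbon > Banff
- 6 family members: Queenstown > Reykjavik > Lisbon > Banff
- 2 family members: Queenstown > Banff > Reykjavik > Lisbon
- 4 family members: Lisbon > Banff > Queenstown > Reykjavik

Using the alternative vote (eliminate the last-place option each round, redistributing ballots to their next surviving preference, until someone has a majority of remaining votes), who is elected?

Reykjavik

Round 1: Reykjavik 10, Banff 12, Queenstown 8, Lisbon 7. Eliminate Lisbon.
Round 2: Reykjavik 13, Banff 16, Queenstown 8. Eliminate Queenstown.
Round 3: Reykjavik 19, Banff 18. Reykjavik has a majority.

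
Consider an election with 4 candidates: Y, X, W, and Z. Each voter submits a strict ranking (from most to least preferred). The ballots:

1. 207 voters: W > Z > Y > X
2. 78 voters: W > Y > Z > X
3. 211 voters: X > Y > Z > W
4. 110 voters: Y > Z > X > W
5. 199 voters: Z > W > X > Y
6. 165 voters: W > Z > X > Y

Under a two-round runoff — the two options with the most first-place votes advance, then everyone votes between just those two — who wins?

Round 1 first-place votes: Y 110, X 211, W 450, Z 199.
W and X advance.
Runoff: W is preferred to X by 649 voters; X by 321.
W wins the runoff.

W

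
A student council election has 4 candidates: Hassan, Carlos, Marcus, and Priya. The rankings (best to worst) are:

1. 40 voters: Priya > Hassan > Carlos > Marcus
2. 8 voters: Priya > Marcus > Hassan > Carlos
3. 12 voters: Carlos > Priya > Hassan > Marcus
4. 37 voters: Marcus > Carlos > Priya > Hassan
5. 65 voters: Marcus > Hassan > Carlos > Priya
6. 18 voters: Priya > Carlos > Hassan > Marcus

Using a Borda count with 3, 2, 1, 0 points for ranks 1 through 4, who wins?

Marcus

Hassan: 40·2 + 8·1 + 12·1 + 37·0 + 65·2 + 18·1 = 248
Carlos: 40·1 + 8·0 + 12·3 + 37·2 + 65·1 + 18·2 = 251
Marcus: 40·0 + 8·2 + 12·0 + 37·3 + 65·3 + 18·0 = 322
Priya: 40·3 + 8·3 + 12·2 + 37·1 + 65·0 + 18·3 = 259
Marcus has the highest Borda score (322).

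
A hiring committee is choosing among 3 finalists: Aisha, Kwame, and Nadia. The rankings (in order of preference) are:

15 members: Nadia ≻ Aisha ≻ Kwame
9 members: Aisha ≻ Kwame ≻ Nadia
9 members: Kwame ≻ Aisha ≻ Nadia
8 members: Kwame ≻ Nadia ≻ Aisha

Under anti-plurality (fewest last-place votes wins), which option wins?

Last-place votes: Aisha 8, Kwame 15, Nadia 18.
Aisha is ranked last by the fewest voters, so Aisha wins.

Aisha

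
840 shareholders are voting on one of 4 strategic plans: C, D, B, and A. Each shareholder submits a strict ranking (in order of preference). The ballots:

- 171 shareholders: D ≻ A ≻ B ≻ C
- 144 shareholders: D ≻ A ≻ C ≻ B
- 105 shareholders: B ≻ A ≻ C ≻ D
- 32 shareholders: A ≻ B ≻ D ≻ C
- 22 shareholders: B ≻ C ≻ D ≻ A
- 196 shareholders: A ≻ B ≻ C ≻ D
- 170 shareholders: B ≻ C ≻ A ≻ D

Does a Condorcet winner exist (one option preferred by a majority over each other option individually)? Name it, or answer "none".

A

A vs C: 648–192 for A.
A vs D: 503–337 for A.
A vs B: 543–297 for A.
A beats every other option head-to-head.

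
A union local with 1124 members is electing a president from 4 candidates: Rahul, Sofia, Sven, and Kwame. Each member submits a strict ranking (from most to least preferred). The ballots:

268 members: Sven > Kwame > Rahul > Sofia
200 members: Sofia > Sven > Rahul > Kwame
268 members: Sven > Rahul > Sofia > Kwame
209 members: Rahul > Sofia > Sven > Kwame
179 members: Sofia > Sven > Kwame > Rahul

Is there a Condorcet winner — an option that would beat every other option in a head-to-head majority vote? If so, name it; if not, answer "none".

none

Checking pairwise contests:
Sven beats Rahul 915–209.
Rahul beats Sofia 745–379.
Sofia beats Sven 588–536.
Rahul beats Kwame 677–447.
Every option loses at least one head-to-head, so there is no Condorcet winner.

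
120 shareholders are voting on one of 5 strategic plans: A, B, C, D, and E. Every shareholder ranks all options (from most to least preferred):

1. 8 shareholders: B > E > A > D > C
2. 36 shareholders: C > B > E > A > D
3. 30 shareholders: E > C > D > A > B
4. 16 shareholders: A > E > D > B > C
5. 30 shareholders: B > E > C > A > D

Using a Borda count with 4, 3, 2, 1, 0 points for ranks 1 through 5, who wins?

A: 8·2 + 36·1 + 30·1 + 16·4 + 30·1 = 176
B: 8·4 + 36·3 + 30·0 + 16·1 + 30·4 = 276
C: 8·0 + 36·4 + 30·3 + 16·0 + 30·2 = 294
D: 8·1 + 36·0 + 30·2 + 16·2 + 30·0 = 100
E: 8·3 + 36·2 + 30·4 + 16·3 + 30·3 = 354
E has the highest Borda score (354).

E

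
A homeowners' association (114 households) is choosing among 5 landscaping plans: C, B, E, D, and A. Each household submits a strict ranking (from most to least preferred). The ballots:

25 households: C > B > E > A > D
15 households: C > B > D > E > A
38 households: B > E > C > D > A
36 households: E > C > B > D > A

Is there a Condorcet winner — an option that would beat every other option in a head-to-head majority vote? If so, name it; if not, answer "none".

Checking pairwise contests:
E beats C 74–40.
C beats B 76–38.
B beats E 78–36.
C beats D 114–0.
C beats A 114–0.
Every option loses at least one head-to-head, so there is no Condorcet winner.

none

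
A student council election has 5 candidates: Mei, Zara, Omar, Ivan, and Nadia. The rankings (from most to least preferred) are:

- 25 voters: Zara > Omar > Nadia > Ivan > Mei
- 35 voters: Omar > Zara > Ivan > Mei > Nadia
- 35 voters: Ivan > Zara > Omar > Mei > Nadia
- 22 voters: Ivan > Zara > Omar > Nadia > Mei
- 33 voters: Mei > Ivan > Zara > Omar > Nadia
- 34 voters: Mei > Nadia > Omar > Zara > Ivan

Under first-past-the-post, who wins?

Mei

First-place votes: Mei 67, Zara 25, Omar 35, Ivan 57, Nadia 0.
Mei has the most first-place votes.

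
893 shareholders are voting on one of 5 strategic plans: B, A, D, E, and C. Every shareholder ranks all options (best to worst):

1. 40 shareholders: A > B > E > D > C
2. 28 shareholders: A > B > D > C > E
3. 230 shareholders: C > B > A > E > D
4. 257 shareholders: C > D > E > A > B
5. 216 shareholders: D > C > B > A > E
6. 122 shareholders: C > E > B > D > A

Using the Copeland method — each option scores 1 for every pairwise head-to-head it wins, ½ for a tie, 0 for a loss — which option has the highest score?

C

B: beats A and E; loses to D and C → score 2.
A: beats E; loses to B, D, and C → score 1.
D: beats B, A, and E; loses to C → score 3.
E: loses to B, A, D, and C → score 0.
C: beats B, A, D, and E → score 4.
C has the best pairwise record.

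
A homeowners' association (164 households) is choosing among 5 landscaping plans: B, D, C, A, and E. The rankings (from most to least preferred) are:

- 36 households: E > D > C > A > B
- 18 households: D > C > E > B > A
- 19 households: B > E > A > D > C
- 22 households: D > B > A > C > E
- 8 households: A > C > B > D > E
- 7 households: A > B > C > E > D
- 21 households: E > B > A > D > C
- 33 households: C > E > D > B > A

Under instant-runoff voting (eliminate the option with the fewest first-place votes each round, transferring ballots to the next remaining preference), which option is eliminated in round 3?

D

Round 1: B 19, D 40, C 33, A 15, E 57. Eliminate A.
Round 2: B 26, D 40, C 41, E 57. Eliminate B.
Round 3: D 40, C 48, E 76. Eliminate D.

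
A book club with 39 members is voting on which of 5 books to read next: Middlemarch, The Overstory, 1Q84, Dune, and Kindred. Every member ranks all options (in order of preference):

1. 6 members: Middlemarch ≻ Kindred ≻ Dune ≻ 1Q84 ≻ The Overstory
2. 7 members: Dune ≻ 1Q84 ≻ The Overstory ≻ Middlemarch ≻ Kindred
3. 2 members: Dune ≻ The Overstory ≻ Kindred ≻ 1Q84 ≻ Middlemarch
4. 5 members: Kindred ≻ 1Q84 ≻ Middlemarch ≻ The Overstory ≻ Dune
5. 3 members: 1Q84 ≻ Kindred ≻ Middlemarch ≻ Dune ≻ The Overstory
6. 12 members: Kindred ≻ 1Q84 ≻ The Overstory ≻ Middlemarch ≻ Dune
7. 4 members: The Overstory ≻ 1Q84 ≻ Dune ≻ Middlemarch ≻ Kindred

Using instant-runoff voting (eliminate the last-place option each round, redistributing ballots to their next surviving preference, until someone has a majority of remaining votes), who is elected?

Round 1: Middlemarch 6, The Overstory 4, 1Q84 3, Dune 9, Kindred 17. Eliminate 1Q84.
Round 2: Middlemarch 6, The Overstory 4, Dune 9, Kindred 20. Kindred has a majority.

Kindred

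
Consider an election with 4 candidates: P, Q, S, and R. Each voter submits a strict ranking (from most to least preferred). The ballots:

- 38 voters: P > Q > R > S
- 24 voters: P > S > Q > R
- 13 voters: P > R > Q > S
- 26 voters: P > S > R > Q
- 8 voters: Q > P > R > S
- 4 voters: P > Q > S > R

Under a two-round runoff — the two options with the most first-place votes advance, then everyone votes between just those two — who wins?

Round 1 first-place votes: P 105, Q 8, S 0, R 0.
P and Q advance.
Runoff: P is preferred to Q by 105 voters; Q by 8.
P wins the runoff.

P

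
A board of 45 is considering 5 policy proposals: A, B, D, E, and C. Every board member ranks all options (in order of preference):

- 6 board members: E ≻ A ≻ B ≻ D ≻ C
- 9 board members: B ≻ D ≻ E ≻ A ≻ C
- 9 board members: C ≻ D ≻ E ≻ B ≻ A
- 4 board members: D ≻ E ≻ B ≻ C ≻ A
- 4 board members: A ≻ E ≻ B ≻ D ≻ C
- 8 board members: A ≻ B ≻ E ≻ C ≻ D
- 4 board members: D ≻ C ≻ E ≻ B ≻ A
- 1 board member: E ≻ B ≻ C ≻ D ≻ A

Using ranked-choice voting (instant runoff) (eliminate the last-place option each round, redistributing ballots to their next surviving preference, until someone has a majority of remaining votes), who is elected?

B

Round 1: A 12, B 9, D 8, E 7, C 9. Eliminate E.
Round 2: A 18, B 10, D 8, C 9. Eliminate D.
Round 3: A 18, B 14, C 13. Eliminate C.
Round 4: A 18, B 27. B has a majority.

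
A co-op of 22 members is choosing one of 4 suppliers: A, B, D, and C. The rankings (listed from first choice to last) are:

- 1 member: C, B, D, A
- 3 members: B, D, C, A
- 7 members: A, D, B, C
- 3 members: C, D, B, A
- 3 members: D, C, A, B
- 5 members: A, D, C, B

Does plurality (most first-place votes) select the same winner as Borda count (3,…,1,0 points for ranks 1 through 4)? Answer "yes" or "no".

Plurality — first-place votes: A 12, B 3, D 3, C 4. Winner: A.
Borda — scores: A 39, B 21, D 46, C 26. Winner: D.
The two methods disagree.

no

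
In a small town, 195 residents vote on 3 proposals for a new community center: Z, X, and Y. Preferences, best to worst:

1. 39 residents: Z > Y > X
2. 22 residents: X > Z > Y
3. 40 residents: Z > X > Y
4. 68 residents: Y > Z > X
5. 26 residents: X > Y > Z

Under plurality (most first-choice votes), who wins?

Z

First-place votes: Z 79, X 48, Y 68.
Z has the most first-place votes.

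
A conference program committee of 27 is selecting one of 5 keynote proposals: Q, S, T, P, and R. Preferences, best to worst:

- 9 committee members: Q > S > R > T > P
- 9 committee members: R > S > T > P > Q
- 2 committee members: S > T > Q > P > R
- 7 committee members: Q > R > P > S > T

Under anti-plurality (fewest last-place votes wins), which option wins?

Last-place votes: Q 9, S 0, T 7, P 9, R 2.
S is ranked last by the fewest voters, so S wins.

S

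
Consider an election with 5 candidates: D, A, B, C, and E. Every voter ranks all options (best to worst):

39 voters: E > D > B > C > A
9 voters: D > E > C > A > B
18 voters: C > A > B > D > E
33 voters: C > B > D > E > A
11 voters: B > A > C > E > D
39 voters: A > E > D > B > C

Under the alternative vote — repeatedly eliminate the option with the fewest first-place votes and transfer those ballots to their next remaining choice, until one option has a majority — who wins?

C

Round 1: D 9, A 39, B 11, C 51, E 39. Eliminate D.
Round 2: A 39, B 11, C 51, E 48. Eliminate B.
Round 3: A 50, C 51, E 48. Eliminate E.
Round 4: A 50, C 99. C has a majority.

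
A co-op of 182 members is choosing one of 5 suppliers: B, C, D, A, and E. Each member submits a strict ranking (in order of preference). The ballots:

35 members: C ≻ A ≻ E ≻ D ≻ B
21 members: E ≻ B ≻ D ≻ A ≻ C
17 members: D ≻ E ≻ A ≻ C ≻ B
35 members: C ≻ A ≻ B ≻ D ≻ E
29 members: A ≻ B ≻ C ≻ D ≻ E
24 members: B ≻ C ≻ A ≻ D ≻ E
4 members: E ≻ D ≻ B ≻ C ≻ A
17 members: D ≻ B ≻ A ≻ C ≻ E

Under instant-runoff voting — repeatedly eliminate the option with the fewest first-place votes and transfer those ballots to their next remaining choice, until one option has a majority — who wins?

C

Round 1: B 24, C 70, D 34, A 29, E 25. Eliminate B.
Round 2: C 94, D 34, A 29, E 25. C has a majority.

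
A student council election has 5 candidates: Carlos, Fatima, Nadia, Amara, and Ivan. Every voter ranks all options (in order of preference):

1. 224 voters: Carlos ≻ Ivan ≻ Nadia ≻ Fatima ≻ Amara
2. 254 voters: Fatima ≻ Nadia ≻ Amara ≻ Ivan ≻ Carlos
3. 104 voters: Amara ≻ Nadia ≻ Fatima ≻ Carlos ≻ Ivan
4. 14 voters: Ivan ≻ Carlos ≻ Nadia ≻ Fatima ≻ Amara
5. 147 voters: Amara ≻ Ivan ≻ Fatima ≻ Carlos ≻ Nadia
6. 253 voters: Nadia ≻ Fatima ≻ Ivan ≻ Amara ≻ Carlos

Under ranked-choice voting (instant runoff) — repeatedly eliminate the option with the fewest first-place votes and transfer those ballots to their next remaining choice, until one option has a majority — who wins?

Nadia

Round 1: Carlos 224, Fatima 254, Nadia 253, Amara 251, Ivan 14. Eliminate Ivan.
Round 2: Carlos 238, Fatima 254, Nadia 253, Amara 251. Eliminate Carlos.
Round 3: Fatima 254, Nadia 491, Amara 251. Eliminate Amara.
Round 4: Fatima 401, Nadia 595. Nadia has a majority.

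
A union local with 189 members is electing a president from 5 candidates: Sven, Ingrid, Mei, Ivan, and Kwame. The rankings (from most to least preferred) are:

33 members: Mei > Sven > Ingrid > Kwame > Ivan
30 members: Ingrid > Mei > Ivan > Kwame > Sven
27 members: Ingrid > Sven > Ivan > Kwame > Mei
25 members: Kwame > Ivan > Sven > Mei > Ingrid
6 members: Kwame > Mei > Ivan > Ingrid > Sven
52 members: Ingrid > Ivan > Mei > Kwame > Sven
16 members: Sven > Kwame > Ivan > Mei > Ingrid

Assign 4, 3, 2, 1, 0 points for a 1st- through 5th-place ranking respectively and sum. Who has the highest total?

Ingrid

Sven: 33·3 + 30·0 + 27·3 + 25·2 + 6·0 + 52·0 + 16·4 = 294
Ingrid: 33·2 + 30·4 + 27·4 + 25·0 + 6·1 + 52·4 + 16·0 = 508
Mei: 33·4 + 30·3 + 27·0 + 25·1 + 6·3 + 52·2 + 16·1 = 385
Ivan: 33·0 + 30·2 + 27·2 + 25·3 + 6·2 + 52·3 + 16·2 = 389
Kwame: 33·1 + 30·1 + 27·1 + 25·4 + 6·4 + 52·1 + 16·3 = 314
Ingrid has the highest Borda score (508).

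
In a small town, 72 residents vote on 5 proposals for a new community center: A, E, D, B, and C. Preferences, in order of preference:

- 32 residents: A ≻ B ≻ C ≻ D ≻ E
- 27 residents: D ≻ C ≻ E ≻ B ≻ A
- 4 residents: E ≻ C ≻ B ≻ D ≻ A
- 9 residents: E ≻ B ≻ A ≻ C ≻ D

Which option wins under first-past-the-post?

First-place votes: A 32, E 13, D 27, B 0, C 0.
A has the most first-place votes.

A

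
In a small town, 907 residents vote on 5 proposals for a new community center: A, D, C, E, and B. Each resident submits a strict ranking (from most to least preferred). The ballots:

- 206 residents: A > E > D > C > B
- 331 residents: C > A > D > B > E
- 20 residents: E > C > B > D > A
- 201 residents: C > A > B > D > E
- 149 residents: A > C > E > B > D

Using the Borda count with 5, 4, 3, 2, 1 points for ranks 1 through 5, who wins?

A

A: 206·5 + 331·4 + 20·1 + 201·4 + 149·5 = 3923
D: 206·3 + 331·3 + 20·2 + 201·2 + 149·1 = 2202
C: 206·2 + 331·5 + 20·4 + 201·5 + 149·4 = 3748
E: 206·4 + 331·1 + 20·5 + 201·1 + 149·3 = 1903
B: 206·1 + 331·2 + 20·3 + 201·3 + 149·2 = 1829
A has the highest Borda score (3923).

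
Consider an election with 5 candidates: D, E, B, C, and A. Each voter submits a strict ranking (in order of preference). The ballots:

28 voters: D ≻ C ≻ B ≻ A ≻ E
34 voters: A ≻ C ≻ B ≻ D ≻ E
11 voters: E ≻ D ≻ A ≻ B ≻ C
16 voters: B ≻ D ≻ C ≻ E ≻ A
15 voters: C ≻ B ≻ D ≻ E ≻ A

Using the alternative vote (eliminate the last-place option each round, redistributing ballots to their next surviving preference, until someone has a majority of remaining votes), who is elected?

Round 1: D 28, E 11, B 16, C 15, A 34. Eliminate E.
Round 2: D 39, B 16, C 15, A 34. Eliminate C.
Round 3: D 39, B 31, A 34. Eliminate B.
Round 4: D 70, A 34. D has a majority.

D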